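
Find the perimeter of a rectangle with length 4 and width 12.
Perimeter = 2 * (length + width)
Perimeter = 2 * (4 + 12)
Perimeter = 2 * 16
Perimeter = 32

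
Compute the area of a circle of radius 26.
Area = pi * r²
Area = pi * 26²
Area = pi * 676
Area = 2123.72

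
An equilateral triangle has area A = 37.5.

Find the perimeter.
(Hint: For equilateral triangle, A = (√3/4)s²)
A = (√3/4)s²  →  s² = 4A/√3 = 4·37.5/√3 = 86.6025
s = 9.30605
Perimeter = 3s = 27.92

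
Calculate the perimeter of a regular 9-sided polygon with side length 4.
Perimeter = number of sides * side length
Perimeter = 9 * 4
Perimeter = 36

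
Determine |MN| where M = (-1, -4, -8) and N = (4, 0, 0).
d = √[(5)² + (4)² + (8)²] = √105 = 10.25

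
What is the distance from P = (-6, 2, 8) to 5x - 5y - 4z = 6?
d = |5(-6) + (-5)(2) + (-4)(8) - (6)| / √(5² + (-5)² + (-4)²) = 78/√66 = 9.601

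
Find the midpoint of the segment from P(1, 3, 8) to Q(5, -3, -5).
Midpoint = ((1+5)/2, (3-3)/2, (8-5)/2) = (3, 0, 1.5)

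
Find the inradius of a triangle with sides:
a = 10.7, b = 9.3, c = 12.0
s = (a+b+c)/2 = (10.7+9.3+12.0)/2 = 16
Area = √(s(s-a)(s-b)(s-c)) = √(16·5.3·6.7·4) = 47.6722
r = Area/s = 47.6722/16 = 2.98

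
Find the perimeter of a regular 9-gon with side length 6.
Perimeter = number of sides * side length
Perimeter = 9 * 6
Perimeter = 54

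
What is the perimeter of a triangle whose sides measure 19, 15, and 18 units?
Perimeter = sum of all sides
Perimeter = 19 + 15 + 18
Perimeter = 52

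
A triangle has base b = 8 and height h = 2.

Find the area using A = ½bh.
A = ½·8·2 = 8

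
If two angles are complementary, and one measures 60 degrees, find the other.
Complementary angles sum to 90 degrees.
Other angle = 90 - 60
Other angle = 30 degrees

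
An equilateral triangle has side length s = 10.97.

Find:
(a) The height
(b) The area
(a) Height h = s·√3/2 = 10.97·√3/2 = 9.5
(b) Area = (√3/4)·s² = (√3/4)·10.97² = (√3/4)·120.341 = 52.11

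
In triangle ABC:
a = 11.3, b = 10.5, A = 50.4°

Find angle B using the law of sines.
sin(B)/b = sin(A)/a
sin(B) = b·sin(A)/a = 10.5·sin(50.4°)/11.3 = 0.715964
B = arcsin(0.715964) = 45.72°  (b ≤ a, so B ≤ A and the acute solution is unique)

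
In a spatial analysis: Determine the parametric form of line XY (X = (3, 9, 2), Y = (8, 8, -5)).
Direction vector d = Y - X = (5, -1, -7)
x = 3 + 5t, y = 9 - t, z = 2 - 7t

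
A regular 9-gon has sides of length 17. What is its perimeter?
Perimeter = number of sides * side length
Perimeter = 9 * 17
Perimeter = 153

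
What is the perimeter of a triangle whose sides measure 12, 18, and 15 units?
Perimeter = sum of all sides
Perimeter = 12 + 18 + 15
Perimeter = 45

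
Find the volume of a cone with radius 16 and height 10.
Volume = (1/3) * pi * r² * h
Volume = (1/3) * pi * 16² * 10
Volume = (1/3) * pi * 256 * 10
Volume = (1/3) * pi * 2560
Volume = 2680.83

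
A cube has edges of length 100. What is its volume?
Volume = s³
Volume = 100³
Volume = 1000000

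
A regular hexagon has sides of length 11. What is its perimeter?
Perimeter = number of sides * side length
Perimeter = 6 * 11
Perimeter = 66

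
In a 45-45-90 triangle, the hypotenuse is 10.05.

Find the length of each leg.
In a 45-45-90 triangle, hypotenuse = leg·√2  →  leg = hypotenuse/√2
leg = 10.05/√2 = 7.106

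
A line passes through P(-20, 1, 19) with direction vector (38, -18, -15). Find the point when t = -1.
P(-1) = (-20 + 38(-1), 1 + (-18)(-1), 19 + (-15)(-1)) = (-58, 19, 34)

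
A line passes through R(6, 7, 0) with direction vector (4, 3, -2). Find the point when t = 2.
P(2) = (6 + 4(2), 7 + 3(2), 0 + (-2)(2)) = (14, 13, -4)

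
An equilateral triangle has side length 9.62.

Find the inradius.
For an equilateral triangle, r = s/(2√3) where s is the side.
r = 9.62/(2√3) = 9.62/3.464102 = 2.777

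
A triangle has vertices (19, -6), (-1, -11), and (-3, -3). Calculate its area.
Using the coordinate formula: Area = (1/2)|x₁(y₂-y₃) + x₂(y₃-y₁) + x₃(y₁-y₂)|
Area = (1/2)|19((-11)-(-3)) + (-1)((-3)-(-6)) + (-3)((-6)-(-11))|
Area = (1/2)|19*(-8) + (-1)*3 + (-3)*5|
Area = (1/2)|(-152) + (-3) + (-15)|
Area = (1/2)*170 = 85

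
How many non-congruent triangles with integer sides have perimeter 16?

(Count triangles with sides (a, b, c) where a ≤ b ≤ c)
With a ≤ b ≤ c and a + b + c = 16, the triangle inequality a + b > c gives c < 16/2, so c ≤ 7.
Iterate a from 1 to ⌊p/3⌋ = 5; for each a, b ranges from a to ⌊(p−a)/2⌋ with c = p − a − b, keeping only c ≥ b.
Triples: (2, 7, 7), (3, 6, 7), (4, 5, 7), …
Count = 5 triangles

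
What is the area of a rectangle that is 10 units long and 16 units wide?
Area = length * width
Area = 10 * 16
Area = 160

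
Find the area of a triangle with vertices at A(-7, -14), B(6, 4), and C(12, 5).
Using the coordinate formula: Area = (1/2)|x₁(y₂-y₃) + x₂(y₃-y₁) + x₃(y₁-y₂)|
Area = (1/2)|(-7)(4-5) + 6(5-(-14)) + 12((-14)-4)|
Area = (1/2)|(-7)*(-1) + 6*19 + 12*(-18)|
Area = (1/2)|7 + 114 + (-216)|
Area = (1/2)*95 = 47.50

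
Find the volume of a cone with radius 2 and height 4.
Volume = (1/3) * pi * r² * h
Volume = (1/3) * pi * 2² * 4
Volume = (1/3) * pi * 4 * 4
Volume = (1/3) * pi * 16
Volume = 16.76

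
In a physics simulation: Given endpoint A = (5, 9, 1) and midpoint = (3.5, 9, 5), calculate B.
B = (2×3.5 - 5, 2×9 - 9, 2×5 - 1) = (2, 9, 9)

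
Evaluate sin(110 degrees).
sin(110 degrees) = 0.9397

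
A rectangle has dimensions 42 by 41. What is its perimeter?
Perimeter = 2 * (length + width)
Perimeter = 2 * (42 + 41)
Perimeter = 2 * 83
Perimeter = 166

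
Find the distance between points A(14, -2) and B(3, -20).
Using the distance formula: d = sqrt((x₂-x₁)² + (y₂-y₁)²)
dx = 3 - 14 = -11
dy = (-20) - (-2) = -18
d = sqrt((-11)² + (-18)²) = sqrt(121 + 324) = sqrt(445) = 21.10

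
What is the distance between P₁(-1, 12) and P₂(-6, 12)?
Using the distance formula: d = sqrt((x₂-x₁)² + (y₂-y₁)²)
dx = (-6) - (-1) = -5
dy = 12 - 12 = 0
d = sqrt((-5)² + 0²) = sqrt(25 + 0) = sqrt(25) = 5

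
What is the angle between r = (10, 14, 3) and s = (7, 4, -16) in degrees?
r·s = 78, |r|² = 305, |s|² = 321
cos θ = 78/√97905 ≈ 0.2493
θ ≈ 75.56°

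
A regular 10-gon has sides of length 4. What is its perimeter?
Perimeter = number of sides * side length
Perimeter = 10 * 4
Perimeter = 40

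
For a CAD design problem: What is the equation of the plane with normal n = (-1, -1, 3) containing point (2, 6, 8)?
d = n·P = (-1)(2) + (-1)(6) + (3)(8) = 16
Plane: -x - y + 3z = 16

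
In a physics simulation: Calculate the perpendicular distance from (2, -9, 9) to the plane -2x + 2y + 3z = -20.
d = |(-2)(2) + 2(-9) + 3(9) - (-20)| / √((-2)² + 2² + 3²) = 25/√17 = 6.063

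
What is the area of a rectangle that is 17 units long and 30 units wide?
Area = length * width
Area = 17 * 30
Area = 510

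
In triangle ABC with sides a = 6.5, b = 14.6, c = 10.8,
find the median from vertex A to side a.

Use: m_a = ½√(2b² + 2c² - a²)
m_a = ½√(2·14.6² + 2·10.8² - 6.5²)
m_a = ½√(426.32 + 233.28 - 42.25) = ½√617.35 = 12.42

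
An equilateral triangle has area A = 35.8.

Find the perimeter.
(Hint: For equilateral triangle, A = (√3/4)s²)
A = (√3/4)s²  →  s² = 4A/√3 = 4·35.8/√3 = 82.6766
s = 9.09267
Perimeter = 3s = 27.28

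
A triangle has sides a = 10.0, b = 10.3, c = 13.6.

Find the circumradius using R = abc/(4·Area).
s = (a+b+c)/2 = 16.95
Area = √(s(s-a)(s-b)(s-c)) = √(16.95·6.95·6.65·3.35) = 51.2284
R = abc/(4·Area) = (10.0·10.3·13.6)/(4·51.2284) = 1400.8/204.9136 = 6.836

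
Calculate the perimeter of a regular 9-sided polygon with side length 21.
Perimeter = number of sides * side length
Perimeter = 9 * 21
Perimeter = 189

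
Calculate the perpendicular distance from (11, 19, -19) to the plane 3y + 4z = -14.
d = |0(11) + 3(19) + 4(-19) - (-14)| / √(0² + 3² + 4²) = 5/√25 = 1.0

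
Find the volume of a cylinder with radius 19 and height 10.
Volume = pi * r² * h
Volume = pi * 19² * 10
Volume = pi * 361 * 10
Volume = pi * 3610
Volume = 11341.15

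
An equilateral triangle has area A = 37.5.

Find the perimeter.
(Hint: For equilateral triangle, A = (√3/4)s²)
A = (√3/4)s²  →  s² = 4A/√3 = 4·37.5/√3 = 86.6025
s = 9.30605
Perimeter = 3s = 27.92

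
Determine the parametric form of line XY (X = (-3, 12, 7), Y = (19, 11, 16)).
Direction vector d = Y - X = (22, -1, 9)
x = -3 + 22t, y = 12 - t, z = 7 + 9t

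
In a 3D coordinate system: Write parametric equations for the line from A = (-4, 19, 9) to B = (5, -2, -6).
Direction vector d = B - A = (9, -21, -15)
x = -4 + 9t, y = 19 - 21t, z = 9 - 15t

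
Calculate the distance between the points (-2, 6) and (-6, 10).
Using the distance formula: d = sqrt((x₂-x₁)² + (y₂-y₁)²)
dx = (-6) - (-2) = -4
dy = 10 - 6 = 4
d = sqrt((-4)² + 4²) = sqrt(16 + 16) = sqrt(32) = 5.66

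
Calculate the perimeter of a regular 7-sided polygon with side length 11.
Perimeter = number of sides * side length
Perimeter = 7 * 11
Perimeter = 77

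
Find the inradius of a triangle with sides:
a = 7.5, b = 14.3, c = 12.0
s = (a+b+c)/2 = (7.5+14.3+12.0)/2 = 16.9
Area = √(s(s-a)(s-b)(s-c)) = √(16.9·9.4·2.6·4.9) = 44.9875
r = Area/s = 44.9875/16.9 = 2.662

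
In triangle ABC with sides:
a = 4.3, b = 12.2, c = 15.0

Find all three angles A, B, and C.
By the law of cosines:
cos(A) = (b² + c² - a²)/(2bc) = 0.970902  →  A = 13.86°
cos(B) = (a² + c² - b²)/(2ac) = 0.733721  →  B = 42.8°
cos(C) = (a² + b² - c²)/(2ab) = -0.549657  →  C = 123.3°
Check: A + B + C = 180.0° ✓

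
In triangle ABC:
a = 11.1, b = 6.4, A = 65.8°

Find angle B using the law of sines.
sin(B)/b = sin(A)/a
sin(B) = b·sin(A)/a = 6.4·sin(65.8°)/11.1 = 0.525907
B = arcsin(0.525907) = 31.73°  (b ≤ a, so B ≤ A and the acute solution is unique)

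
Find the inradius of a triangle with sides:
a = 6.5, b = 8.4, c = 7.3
s = (a+b+c)/2 = (6.5+8.4+7.3)/2 = 11.1
Area = √(s(s-a)(s-b)(s-c)) = √(11.1·4.6·2.7·3.8) = 22.8883
r = Area/s = 22.8883/11.1 = 2.062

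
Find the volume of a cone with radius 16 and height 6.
Volume = (1/3) * pi * r² * h
Volume = (1/3) * pi * 16² * 6
Volume = (1/3) * pi * 256 * 6
Volume = (1/3) * pi * 1536
Volume = 1608.50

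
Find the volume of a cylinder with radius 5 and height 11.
Volume = pi * r² * h
Volume = pi * 5² * 11
Volume = pi * 25 * 11
Volume = pi * 275
Volume = 863.94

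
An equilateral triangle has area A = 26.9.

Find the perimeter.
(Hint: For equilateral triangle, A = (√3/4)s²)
A = (√3/4)s²  →  s² = 4A/√3 = 4·26.9/√3 = 62.1229
s = 7.88181
Perimeter = 3s = 23.65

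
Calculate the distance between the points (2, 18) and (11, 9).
Using the distance formula: d = sqrt((x₂-x₁)² + (y₂-y₁)²)
dx = 11 - 2 = 9
dy = 9 - 18 = -9
d = sqrt(9² + (-9)²) = sqrt(81 + 81) = sqrt(162) = 12.73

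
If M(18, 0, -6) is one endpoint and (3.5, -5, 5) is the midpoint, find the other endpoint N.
N = (2×3.5 - 18, 2×(-5) - 0, 2×5 - (-6)) = (-11, -10, 16)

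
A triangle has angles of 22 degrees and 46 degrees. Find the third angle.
Sum of angles in a triangle = 180 degrees
Third angle = 180 - 22 - 46
Third angle = 112 degrees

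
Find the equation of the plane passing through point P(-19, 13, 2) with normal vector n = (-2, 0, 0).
d = n·P = (-2)(-19) + (0)(13) + (0)(2) = 38
Plane: -2x = 38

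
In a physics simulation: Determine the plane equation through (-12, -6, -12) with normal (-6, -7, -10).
d = n·P = (-6)(-12) + (-7)(-6) + (-10)(-12) = 234
Plane: -6x - 7y - 10z = 234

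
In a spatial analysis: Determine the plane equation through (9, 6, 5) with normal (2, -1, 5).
d = n·P = (2)(9) + (-1)(6) + (5)(5) = 37
Plane: 2x - y + 5z = 37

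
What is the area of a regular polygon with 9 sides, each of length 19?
For a regular 9-gon with side length s = 19:
Apothem a = s / (2*tan(pi/9)) = 19 / (2*tan(pi/9)) ≈ 26.101
Perimeter P = 9 * 19 = 171
Area = (1/2) * P * a = (1/2) * 171 * 26.101 = 2231.64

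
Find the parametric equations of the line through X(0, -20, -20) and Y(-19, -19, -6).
Direction vector d = Y - X = (-19, 1, 14)
x = 0 - 19t, y = -20 + t, z = -20 + 14t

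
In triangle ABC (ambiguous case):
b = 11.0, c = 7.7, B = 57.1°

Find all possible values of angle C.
sin(C)/c = sin(B)/b  →  sin(C) = c·sin(B)/b = 7.7·sin(57.1°)/11.0 = 0.587734
C₁ = arcsin(0.587734) = 36°,  C₂ = 180° - C₁ = 144°
Check C₂: A = 180° - 57.1° - 144° = -21.1° ≤ 0, rejected
C = 36° (one solution)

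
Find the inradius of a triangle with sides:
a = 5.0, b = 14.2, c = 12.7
s = (a+b+c)/2 = (5.0+14.2+12.7)/2 = 15.95
Area = √(s(s-a)(s-b)(s-c)) = √(15.95·10.95·1.75·3.25) = 31.5172
r = Area/s = 31.5172/15.95 = 1.976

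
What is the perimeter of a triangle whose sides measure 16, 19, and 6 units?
Perimeter = sum of all sides
Perimeter = 16 + 19 + 6
Perimeter = 41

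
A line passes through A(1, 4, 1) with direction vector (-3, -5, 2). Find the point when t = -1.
P(-1) = (1 + (-3)(-1), 4 + (-5)(-1), 1 + 2(-1)) = (4, 9, -1)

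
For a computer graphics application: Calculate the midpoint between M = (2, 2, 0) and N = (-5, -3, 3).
Midpoint = ((2-5)/2, (2-3)/2, (0+3)/2) = (-1.5, -0.5, 1.5)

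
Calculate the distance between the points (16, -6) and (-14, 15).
Using the distance formula: d = sqrt((x₂-x₁)² + (y₂-y₁)²)
dx = (-14) - 16 = -30
dy = 15 - (-6) = 21
d = sqrt((-30)² + 21²) = sqrt(900 + 441) = sqrt(1341) = 36.62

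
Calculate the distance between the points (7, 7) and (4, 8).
Using the distance formula: d = sqrt((x₂-x₁)² + (y₂-y₁)²)
dx = 4 - 7 = -3
dy = 8 - 7 = 1
d = sqrt((-3)² + 1²) = sqrt(9 + 1) = sqrt(10) = 3.16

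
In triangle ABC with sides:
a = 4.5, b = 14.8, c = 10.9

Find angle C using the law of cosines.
cos(C) = (a² + b² - c²)/(2ab)
cos(C) = (4.5² + 14.8² - 10.9²)/(2·4.5·14.8) = 120.48/133.2 = 0.904505
C = arccos(0.904505) = 25.24°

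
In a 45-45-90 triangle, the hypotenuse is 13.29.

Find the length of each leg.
In a 45-45-90 triangle, hypotenuse = leg·√2  →  leg = hypotenuse/√2
leg = 13.29/√2 = 9.397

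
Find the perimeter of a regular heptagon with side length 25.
Perimeter = number of sides * side length
Perimeter = 7 * 25
Perimeter = 175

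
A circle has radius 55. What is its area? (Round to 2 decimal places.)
Area = pi * r²
Area = pi * 55²
Area = pi * 3025
Area = 9503.32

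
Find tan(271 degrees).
tan(271 degrees) = -57.29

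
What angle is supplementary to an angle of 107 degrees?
Supplementary angles sum to 180 degrees.
Other angle = 180 - 107
Other angle = 73 degrees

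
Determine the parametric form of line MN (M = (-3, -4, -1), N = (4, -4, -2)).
Direction vector d = N - M = (7, 0, -1)
x = -3 + 7t, y = -4, z = -1 - t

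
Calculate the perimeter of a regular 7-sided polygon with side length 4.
Perimeter = number of sides * side length
Perimeter = 7 * 4
Perimeter = 28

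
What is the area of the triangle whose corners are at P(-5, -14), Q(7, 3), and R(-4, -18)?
Using the coordinate formula: Area = (1/2)|x₁(y₂-y₃) + x₂(y₃-y₁) + x₃(y₁-y₂)|
Area = (1/2)|(-5)(3-(-18)) + 7((-18)-(-14)) + (-4)((-14)-3)|
Area = (1/2)|(-5)*21 + 7*(-4) + (-4)*(-17)|
Area = (1/2)|(-105) + (-28) + 68|
Area = (1/2)*65 = 32.50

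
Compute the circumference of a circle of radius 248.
Circumference = 2 * pi * r
Circumference = 2 * pi * 248
Circumference = 1558.23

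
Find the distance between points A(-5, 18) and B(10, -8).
Using the distance formula: d = sqrt((x₂-x₁)² + (y₂-y₁)²)
dx = 10 - (-5) = 15
dy = (-8) - 18 = -26
d = sqrt(15² + (-26)²) = sqrt(225 + 676) = sqrt(901) = 30.02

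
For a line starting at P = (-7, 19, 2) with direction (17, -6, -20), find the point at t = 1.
P(1) = (-7 + 17(1), 19 + (-6)(1), 2 + (-20)(1)) = (10, 13, -18)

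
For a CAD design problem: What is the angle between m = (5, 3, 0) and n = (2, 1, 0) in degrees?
m·n = 13, |m|² = 34, |n|² = 5
cos θ = 13/√170 ≈ 0.9971
θ ≈ 4.399°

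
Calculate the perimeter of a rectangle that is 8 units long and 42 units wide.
Perimeter = 2 * (length + width)
Perimeter = 2 * (8 + 42)
Perimeter = 2 * 50
Perimeter = 100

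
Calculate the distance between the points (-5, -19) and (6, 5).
Using the distance formula: d = sqrt((x₂-x₁)² + (y₂-y₁)²)
dx = 6 - (-5) = 11
dy = 5 - (-19) = 24
d = sqrt(11² + 24²) = sqrt(121 + 576) = sqrt(697) = 26.40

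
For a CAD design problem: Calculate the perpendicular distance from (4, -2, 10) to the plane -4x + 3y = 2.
d = |(-4)(4) + 3(-2) + 0(10) - (2)| / √((-4)² + 3² + 0²) = 24/√25 = 4.8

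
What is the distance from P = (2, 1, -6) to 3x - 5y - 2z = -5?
d = |3(2) + (-5)(1) + (-2)(-6) - (-5)| / √(3² + (-5)² + (-2)²) = 18/√38 = 2.92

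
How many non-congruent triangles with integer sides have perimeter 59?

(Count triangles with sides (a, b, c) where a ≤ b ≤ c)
With a ≤ b ≤ c and a + b + c = 59, the triangle inequality a + b > c gives c < 59/2, so c ≤ 29.
Iterate a from 1 to ⌊p/3⌋ = 19; for each a, b ranges from a to ⌊(p−a)/2⌋ with c = p − a − b, keeping only c ≥ b.
Triples: (1, 29, 29), (2, 28, 29), (3, 27, 29), …
Count = 80 triangles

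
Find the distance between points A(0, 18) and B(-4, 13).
Using the distance formula: d = sqrt((x₂-x₁)² + (y₂-y₁)²)
dx = (-4) - 0 = -4
dy = 13 - 18 = -5
d = sqrt((-4)² + (-5)²) = sqrt(16 + 25) = sqrt(41) = 6.40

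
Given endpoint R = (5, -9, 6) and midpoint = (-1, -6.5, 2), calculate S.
S = (2×(-1) - 5, 2×(-6.5) - (-9), 2×2 - 6) = (-7, -4, -2)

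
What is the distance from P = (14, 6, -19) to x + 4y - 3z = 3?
d = |1(14) + 4(6) + (-3)(-19) - (3)| / √(1² + 4² + (-3)²) = 92/√26 = 18.04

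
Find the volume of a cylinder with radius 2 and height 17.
Volume = pi * r² * h
Volume = pi * 2² * 17
Volume = pi * 4 * 17
Volume = pi * 68
Volume = 213.63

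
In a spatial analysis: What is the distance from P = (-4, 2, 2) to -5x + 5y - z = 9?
d = |(-5)(-4) + 5(2) + (-1)(2) - (9)| / √((-5)² + 5² + (-1)²) = 19/√51 = 2.661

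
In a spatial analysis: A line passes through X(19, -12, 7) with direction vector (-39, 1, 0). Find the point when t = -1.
P(-1) = (19 + (-39)(-1), -12 + 1(-1), 7 + 0(-1)) = (58, -13, 7)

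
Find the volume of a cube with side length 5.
Volume = s³
Volume = 5³
Volume = 125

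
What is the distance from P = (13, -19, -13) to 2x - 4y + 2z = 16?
d = |2(13) + (-4)(-19) + 2(-13) - (16)| / √(2² + (-4)² + 2²) = 60/√24 = 12.25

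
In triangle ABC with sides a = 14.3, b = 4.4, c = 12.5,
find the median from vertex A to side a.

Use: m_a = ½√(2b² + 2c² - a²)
m_a = ½√(2·4.4² + 2·12.5² - 14.3²)
m_a = ½√(38.72 + 312.5 - 204.49) = ½√146.73 = 6.057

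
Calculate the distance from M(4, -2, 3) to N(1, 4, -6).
d = √[(-3)² + (6)² + (-9)²] = √126 = 11.22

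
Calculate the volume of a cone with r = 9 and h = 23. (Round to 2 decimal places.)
Volume = (1/3) * pi * r² * h
Volume = (1/3) * pi * 9² * 23
Volume = (1/3) * pi * 81 * 23
Volume = (1/3) * pi * 1863
Volume = 1950.93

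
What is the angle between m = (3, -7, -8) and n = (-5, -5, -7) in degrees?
m·n = 76, |m|² = 122, |n|² = 99
cos θ = 76/√12078 ≈ 0.6915
θ ≈ 46.25°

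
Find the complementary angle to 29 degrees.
Complementary angles sum to 90 degrees.
Other angle = 90 - 29
Other angle = 61 degrees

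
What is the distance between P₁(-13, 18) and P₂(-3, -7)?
Using the distance formula: d = sqrt((x₂-x₁)² + (y₂-y₁)²)
dx = (-3) - (-13) = 10
dy = (-7) - 18 = -25
d = sqrt(10² + (-25)²) = sqrt(100 + 625) = sqrt(725) = 26.93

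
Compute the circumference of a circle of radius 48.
Circumference = 2 * pi * r
Circumference = 2 * pi * 48
Circumference = 301.59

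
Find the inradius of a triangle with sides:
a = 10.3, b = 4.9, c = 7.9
s = (a+b+c)/2 = (10.3+4.9+7.9)/2 = 11.55
Area = √(s(s-a)(s-b)(s-c)) = √(11.55·1.25·6.65·3.65) = 18.7199
r = Area/s = 18.7199/11.55 = 1.621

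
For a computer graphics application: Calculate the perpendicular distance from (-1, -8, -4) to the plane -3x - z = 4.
d = |(-3)(-1) + 0(-8) + (-1)(-4) - (4)| / √((-3)² + 0² + (-1)²) = 3/√10 = 0.9487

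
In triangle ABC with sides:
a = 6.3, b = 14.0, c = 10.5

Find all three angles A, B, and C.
By the law of cosines:
cos(A) = (b² + c² - a²)/(2bc) = 0.906667  →  A = 24.95°
cos(B) = (a² + c² - b²)/(2ac) = -0.348148  →  B = 110.4°
cos(C) = (a² + b² - c²)/(2ab) = 0.711111  →  C = 44.67°
Check: A + B + C = 180.0° ✓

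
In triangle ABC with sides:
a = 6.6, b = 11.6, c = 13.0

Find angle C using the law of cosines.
cos(C) = (a² + b² - c²)/(2ab)
cos(C) = (6.6² + 11.6² - 13.0²)/(2·6.6·11.6) = 9.12/153.12 = 0.059561
C = arccos(0.059561) = 86.59°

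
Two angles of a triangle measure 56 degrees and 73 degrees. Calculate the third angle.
Sum of angles in a triangle = 180 degrees
Third angle = 180 - 56 - 73
Third angle = 51 degrees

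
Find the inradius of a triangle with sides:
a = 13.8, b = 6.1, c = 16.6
s = (a+b+c)/2 = (13.8+6.1+16.6)/2 = 18.25
Area = √(s(s-a)(s-b)(s-c)) = √(18.25·4.45·12.15·1.65) = 40.3498
r = Area/s = 40.3498/18.25 = 2.211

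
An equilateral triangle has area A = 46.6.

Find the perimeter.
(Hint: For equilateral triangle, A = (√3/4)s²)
A = (√3/4)s²  →  s² = 4A/√3 = 4·46.6/√3 = 107.618
s = 10.3739
Perimeter = 3s = 31.12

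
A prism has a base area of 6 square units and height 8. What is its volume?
Volume = base area * height
Volume = 6 * 8
Volume = 48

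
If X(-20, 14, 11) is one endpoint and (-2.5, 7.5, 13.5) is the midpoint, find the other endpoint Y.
Y = (2×(-2.5) - (-20), 2×7.5 - 14, 2×13.5 - 11) = (15, 1, 16)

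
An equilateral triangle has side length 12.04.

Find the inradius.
For an equilateral triangle, r = s/(2√3) where s is the side.
r = 12.04/(2√3) = 12.04/3.464102 = 3.476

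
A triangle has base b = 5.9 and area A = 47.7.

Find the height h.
A = ½bh  →  h = 2A/b
h = 2·47.7/5.9 = 16.17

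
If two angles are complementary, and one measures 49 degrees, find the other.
Complementary angles sum to 90 degrees.
Other angle = 90 - 49
Other angle = 41 degrees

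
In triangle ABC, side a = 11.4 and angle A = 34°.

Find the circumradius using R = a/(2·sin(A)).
R = a/(2·sin(A)) = 11.4/(2·sin(34°))
R = 11.4/(2·0.559193) = 11.4/1.118386 = 10.19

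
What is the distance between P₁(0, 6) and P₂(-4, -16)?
Using the distance formula: d = sqrt((x₂-x₁)² + (y₂-y₁)²)
dx = (-4) - 0 = -4
dy = (-16) - 6 = -22
d = sqrt((-4)² + (-22)²) = sqrt(16 + 484) = sqrt(500) = 22.36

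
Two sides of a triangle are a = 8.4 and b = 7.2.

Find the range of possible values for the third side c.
By the triangle inequality: |a - b| < c < a + b
|8.4 - 7.2| < c < 8.4 + 7.2
1.2 < c < 15.6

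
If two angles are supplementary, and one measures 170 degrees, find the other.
Supplementary angles sum to 180 degrees.
Other angle = 180 - 170
Other angle = 10 degrees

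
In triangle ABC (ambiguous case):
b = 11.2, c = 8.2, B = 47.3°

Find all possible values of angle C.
sin(C)/c = sin(B)/b  →  sin(C) = c·sin(B)/b = 8.2·sin(47.3°)/11.2 = 0.538062
C₁ = arcsin(0.538062) = 32.55°,  C₂ = 180° - C₁ = 147.45°
Check C₂: A = 180° - 47.3° - 147.45° = -14.75° ≤ 0, rejected
C = 32.55° (one solution)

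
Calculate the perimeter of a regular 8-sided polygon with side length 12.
Perimeter = number of sides * side length
Perimeter = 8 * 12
Perimeter = 96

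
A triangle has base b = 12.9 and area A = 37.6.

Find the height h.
A = ½bh  →  h = 2A/b
h = 2·37.6/12.9 = 5.829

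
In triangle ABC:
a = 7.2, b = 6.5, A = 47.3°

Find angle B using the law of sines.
sin(B)/b = sin(A)/a
sin(B) = b·sin(A)/a = 6.5·sin(47.3°)/7.2 = 0.663465
B = arcsin(0.663465) = 41.56°  (b ≤ a, so B ≤ A and the acute solution is unique)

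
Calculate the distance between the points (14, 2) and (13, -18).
Using the distance formula: d = sqrt((x₂-x₁)² + (y₂-y₁)²)
dx = 13 - 14 = -1
dy = (-18) - 2 = -20
d = sqrt((-1)² + (-20)²) = sqrt(1 + 400) = sqrt(401) = 20.02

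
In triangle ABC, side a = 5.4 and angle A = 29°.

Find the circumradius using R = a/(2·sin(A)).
R = a/(2·sin(A)) = 5.4/(2·sin(29°))
R = 5.4/(2·0.484810) = 5.4/0.969619 = 5.569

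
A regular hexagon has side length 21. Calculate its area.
For a regular 6-gon with side length s = 21:
Apothem a = s / (2*tan(pi/6)) = 21 / (2*tan(pi/6)) ≈ 18.1865
Perimeter P = 6 * 21 = 126
Area = (1/2) * P * a = (1/2) * 126 * 18.1865 = 1145.75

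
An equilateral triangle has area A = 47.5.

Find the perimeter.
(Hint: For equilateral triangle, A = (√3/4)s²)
A = (√3/4)s²  →  s² = 4A/√3 = 4·47.5/√3 = 109.697
s = 10.4736
Perimeter = 3s = 31.42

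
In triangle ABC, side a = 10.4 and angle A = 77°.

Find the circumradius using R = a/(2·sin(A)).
R = a/(2·sin(A)) = 10.4/(2·sin(77°))
R = 10.4/(2·0.974370) = 10.4/1.948740 = 5.337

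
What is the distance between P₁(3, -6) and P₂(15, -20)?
Using the distance formula: d = sqrt((x₂-x₁)² + (y₂-y₁)²)
dx = 15 - 3 = 12
dy = (-20) - (-6) = -14
d = sqrt(12² + (-14)²) = sqrt(144 + 196) = sqrt(340) = 18.44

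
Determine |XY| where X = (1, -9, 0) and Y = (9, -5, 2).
d = √[(8)² + (4)² + (2)²] = √84 = 9.165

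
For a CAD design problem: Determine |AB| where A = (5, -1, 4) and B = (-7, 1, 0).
d = √[(-12)² + (2)² + (-4)²] = √164 = 12.81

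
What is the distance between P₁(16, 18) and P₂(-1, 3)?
Using the distance formula: d = sqrt((x₂-x₁)² + (y₂-y₁)²)
dx = (-1) - 16 = -17
dy = 3 - 18 = -15
d = sqrt((-17)² + (-15)²) = sqrt(289 + 225) = sqrt(514) = 22.67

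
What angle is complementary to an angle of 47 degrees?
Complementary angles sum to 90 degrees.
Other angle = 90 - 47
Other angle = 43 degrees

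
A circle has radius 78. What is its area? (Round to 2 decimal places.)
Area = pi * r²
Area = pi * 78²
Area = pi * 6084
Area = 19113.45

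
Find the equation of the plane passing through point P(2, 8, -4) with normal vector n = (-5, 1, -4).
d = n·P = (-5)(2) + (1)(8) + (-4)(-4) = 14
Plane: -5x + y - 4z = 14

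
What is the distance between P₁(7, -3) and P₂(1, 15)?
Using the distance formula: d = sqrt((x₂-x₁)² + (y₂-y₁)²)
dx = 1 - 7 = -6
dy = 15 - (-3) = 18
d = sqrt((-6)² + 18²) = sqrt(36 + 324) = sqrt(360) = 18.97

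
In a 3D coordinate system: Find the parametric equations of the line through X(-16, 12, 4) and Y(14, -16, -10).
Direction vector d = Y - X = (30, -28, -14)
x = -16 + 30t, y = 12 - 28t, z = 4 - 14t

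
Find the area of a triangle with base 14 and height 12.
Area = (1/2) * base * height
Area = (1/2) * 14 * 12
Area = 84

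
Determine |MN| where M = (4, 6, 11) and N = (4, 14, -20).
d = √[(0)² + (8)² + (-31)²] = √1025 = 32.02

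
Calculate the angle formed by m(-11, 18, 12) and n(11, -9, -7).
m·n = -367, |m|² = 589, |n|² = 251
cos θ = -367/√147839 ≈ -0.9545
θ ≈ 162.6°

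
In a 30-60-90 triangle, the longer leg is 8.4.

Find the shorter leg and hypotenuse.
In a 30-60-90 triangle, sides are in ratio 1 : √3 : 2.
Long leg = short leg·√3  →  short leg = 8.4/√3 = 4.85
Hypotenuse = 2·(short leg) = 2·8.4/√3 = 9.699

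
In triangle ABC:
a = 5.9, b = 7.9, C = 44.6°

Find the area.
Using A = ½ab·sin(C):
A = ½·5.9·7.9·sin(44.6°) = ½·46.61·0.702153 = 16.36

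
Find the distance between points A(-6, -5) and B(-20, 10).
Using the distance formula: d = sqrt((x₂-x₁)² + (y₂-y₁)²)
dx = (-20) - (-6) = -14
dy = 10 - (-5) = 15
d = sqrt((-14)² + 15²) = sqrt(196 + 225) = sqrt(421) = 20.52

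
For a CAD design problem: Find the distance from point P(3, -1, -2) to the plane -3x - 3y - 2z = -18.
d = |(-3)(3) + (-3)(-1) + (-2)(-2) - (-18)| / √((-3)² + (-3)² + (-2)²) = 16/√22 = 3.411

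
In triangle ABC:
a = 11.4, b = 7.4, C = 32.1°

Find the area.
Using A = ½ab·sin(C):
A = ½·11.4·7.4·sin(32.1°) = ½·84.36·0.531399 = 22.41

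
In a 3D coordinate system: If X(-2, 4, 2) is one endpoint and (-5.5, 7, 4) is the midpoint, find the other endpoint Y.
Y = (2×(-5.5) - (-2), 2×7 - 4, 2×4 - 2) = (-9, 10, 6)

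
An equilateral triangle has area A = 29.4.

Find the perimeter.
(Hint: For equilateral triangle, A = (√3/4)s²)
A = (√3/4)s²  →  s² = 4A/√3 = 4·29.4/√3 = 67.8964
s = 8.23993
Perimeter = 3s = 24.72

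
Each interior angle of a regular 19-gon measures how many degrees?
Interior angle of a regular n-gon = (n-2)*180/n
Interior angle = (19-2)*180/19
Interior angle = 17*180/19
Interior angle = 3060/19
Interior angle = 161.05 degrees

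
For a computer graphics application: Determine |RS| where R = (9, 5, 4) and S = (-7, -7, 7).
d = √[(-16)² + (-12)² + (3)²] = √409 = 20.22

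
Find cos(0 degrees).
cos(0 degrees) = 1
Decimal approximation: 1.0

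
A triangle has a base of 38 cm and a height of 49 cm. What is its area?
Area = (1/2) * base * height
Area = (1/2) * 38 * 49
Area = 931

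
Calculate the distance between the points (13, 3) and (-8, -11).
Using the distance formula: d = sqrt((x₂-x₁)² + (y₂-y₁)²)
dx = (-8) - 13 = -21
dy = (-11) - 3 = -14
d = sqrt((-21)² + (-14)²) = sqrt(441 + 196) = sqrt(637) = 25.24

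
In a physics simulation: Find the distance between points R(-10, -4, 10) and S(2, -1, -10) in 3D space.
d = √[(12)² + (3)² + (-20)²] = √553 = 23.52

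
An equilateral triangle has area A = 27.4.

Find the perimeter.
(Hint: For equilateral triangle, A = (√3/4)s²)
A = (√3/4)s²  →  s² = 4A/√3 = 4·27.4/√3 = 63.2776
s = 7.95472
Perimeter = 3s = 23.86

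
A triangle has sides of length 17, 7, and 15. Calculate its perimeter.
Perimeter = sum of all sides
Perimeter = 17 + 7 + 15
Perimeter = 39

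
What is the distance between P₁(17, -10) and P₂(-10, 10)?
Using the distance formula: d = sqrt((x₂-x₁)² + (y₂-y₁)²)
dx = (-10) - 17 = -27
dy = 10 - (-10) = 20
d = sqrt((-27)² + 20²) = sqrt(729 + 400) = sqrt(1129) = 33.60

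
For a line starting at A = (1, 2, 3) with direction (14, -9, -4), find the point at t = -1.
P(-1) = (1 + 14(-1), 2 + (-9)(-1), 3 + (-4)(-1)) = (-13, 11, 7)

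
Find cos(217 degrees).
cos(217 degrees) = -0.7986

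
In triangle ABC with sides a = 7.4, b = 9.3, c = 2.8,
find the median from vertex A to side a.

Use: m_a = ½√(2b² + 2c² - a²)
m_a = ½√(2·9.3² + 2·2.8² - 7.4²)
m_a = ½√(172.98 + 15.68 - 54.76) = ½√133.9 = 5.786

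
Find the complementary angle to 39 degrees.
Complementary angles sum to 90 degrees.
Other angle = 90 - 39
Other angle = 51 degrees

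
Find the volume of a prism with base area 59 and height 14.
Volume = base area * height
Volume = 59 * 14
Volume = 826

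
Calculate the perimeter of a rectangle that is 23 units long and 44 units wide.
Perimeter = 2 * (length + width)
Perimeter = 2 * (23 + 44)
Perimeter = 2 * 67
Perimeter = 134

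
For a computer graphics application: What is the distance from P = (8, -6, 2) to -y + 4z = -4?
d = |0(8) + (-1)(-6) + 4(2) - (-4)| / √(0² + (-1)² + 4²) = 18/√17 = 4.366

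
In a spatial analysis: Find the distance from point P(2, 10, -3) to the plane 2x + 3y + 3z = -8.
d = |2(2) + 3(10) + 3(-3) - (-8)| / √(2² + 3² + 3²) = 33/√22 = 7.036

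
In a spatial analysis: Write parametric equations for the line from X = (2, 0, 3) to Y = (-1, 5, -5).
Direction vector d = Y - X = (-3, 5, -8)
x = 2 - 3t, y = 0 + 5t, z = 3 - 8t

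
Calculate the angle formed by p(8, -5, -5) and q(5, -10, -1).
p·q = 95, |p|² = 114, |q|² = 126
cos θ = 95/√14364 ≈ 0.7927
θ ≈ 37.57°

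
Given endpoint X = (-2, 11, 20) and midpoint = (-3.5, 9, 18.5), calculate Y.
Y = (2×(-3.5) - (-2), 2×9 - 11, 2×18.5 - 20) = (-5, 7, 17)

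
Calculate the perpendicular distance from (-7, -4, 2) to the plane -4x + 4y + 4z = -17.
d = |(-4)(-7) + 4(-4) + 4(2) - (-17)| / √((-4)² + 4² + 4²) = 37/√48 = 5.34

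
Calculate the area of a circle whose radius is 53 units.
Area = pi * r²
Area = pi * 53²
Area = pi * 2809
Area = 8824.73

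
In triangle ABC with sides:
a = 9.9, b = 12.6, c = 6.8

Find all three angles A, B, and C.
By the law of cosines:
cos(A) = (b² + c² - a²)/(2bc) = 0.624358  →  A = 51.36°
cos(B) = (a² + c² - b²)/(2ac) = -0.107769  →  B = 96.19°
cos(C) = (a² + b² - c²)/(2ab) = 0.843875  →  C = 32.45°
Check: A + B + C = 180.0° ✓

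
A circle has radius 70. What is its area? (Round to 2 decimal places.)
Area = pi * r²
Area = pi * 70²
Area = pi * 4900
Area = 15393.80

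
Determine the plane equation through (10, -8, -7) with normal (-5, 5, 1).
d = n·P = (-5)(10) + (5)(-8) + (1)(-7) = -97
Plane: -5x + 5y + z = -97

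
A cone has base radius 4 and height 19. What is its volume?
Volume = (1/3) * pi * r² * h
Volume = (1/3) * pi * 4² * 19
Volume = (1/3) * pi * 16 * 19
Volume = (1/3) * pi * 304
Volume = 318.35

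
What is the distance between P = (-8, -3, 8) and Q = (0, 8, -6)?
d = √[(8)² + (11)² + (-14)²] = √381 = 19.52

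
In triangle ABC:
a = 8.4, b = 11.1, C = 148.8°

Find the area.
Using A = ½ab·sin(C):
A = ½·8.4·11.1·sin(148.8°) = ½·93.24·0.518027 = 24.15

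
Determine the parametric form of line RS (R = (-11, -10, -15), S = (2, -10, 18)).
Direction vector d = S - R = (13, 0, 33)
x = -11 + 13t, y = -10, z = -15 + 33t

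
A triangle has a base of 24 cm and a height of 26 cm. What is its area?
Area = (1/2) * base * height
Area = (1/2) * 24 * 26
Area = 312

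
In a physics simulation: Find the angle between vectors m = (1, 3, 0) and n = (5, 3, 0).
m·n = 14, |m|² = 10, |n|² = 34
cos θ = 14/√340 ≈ 0.7593
θ ≈ 40.6°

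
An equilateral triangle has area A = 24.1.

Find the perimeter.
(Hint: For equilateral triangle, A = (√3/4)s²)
A = (√3/4)s²  →  s² = 4A/√3 = 4·24.1/√3 = 55.6566
s = 7.46033
Perimeter = 3s = 22.38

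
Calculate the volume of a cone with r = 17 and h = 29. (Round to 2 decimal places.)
Volume = (1/3) * pi * r² * h
Volume = (1/3) * pi * 17² * 29
Volume = (1/3) * pi * 289 * 29
Volume = (1/3) * pi * 8381
Volume = 8776.56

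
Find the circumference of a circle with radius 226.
Circumference = 2 * pi * r
Circumference = 2 * pi * 226
Circumference = 1420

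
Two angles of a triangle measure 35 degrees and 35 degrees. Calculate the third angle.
Sum of angles in a triangle = 180 degrees
Third angle = 180 - 35 - 35
Third angle = 110 degrees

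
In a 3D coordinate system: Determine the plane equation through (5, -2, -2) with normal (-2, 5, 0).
d = n·P = (-2)(5) + (5)(-2) + (0)(-2) = -20
Plane: -2x + 5y = -20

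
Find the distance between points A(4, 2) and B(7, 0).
Using the distance formula: d = sqrt((x₂-x₁)² + (y₂-y₁)²)
dx = 7 - 4 = 3
dy = 0 - 2 = -2
d = sqrt(3² + (-2)²) = sqrt(9 + 4) = sqrt(13) = 3.61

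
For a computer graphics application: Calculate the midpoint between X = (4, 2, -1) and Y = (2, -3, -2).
Midpoint = ((4+2)/2, (2-3)/2, (-1-2)/2) = (3, -0.5, -1.5)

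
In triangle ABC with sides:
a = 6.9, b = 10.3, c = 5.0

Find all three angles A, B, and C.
By the law of cosines:
cos(A) = (b² + c² - a²)/(2bc) = 0.810485  →  A = 35.86°
cos(B) = (a² + c² - b²)/(2ac) = -0.485217  →  B = 119°
cos(C) = (a² + b² - c²)/(2ab) = 0.905445  →  C = 25.12°
Check: A + B + C = 180.0° ✓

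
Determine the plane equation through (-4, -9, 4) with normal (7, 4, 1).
d = n·P = (7)(-4) + (4)(-9) + (1)(4) = -60
Plane: 7x + 4y + z = -60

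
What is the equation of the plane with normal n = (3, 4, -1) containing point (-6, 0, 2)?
d = n·P = (3)(-6) + (4)(0) + (-1)(2) = -20
Plane: 3x + 4y - z = -20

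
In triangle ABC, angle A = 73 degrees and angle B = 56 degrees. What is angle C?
Sum of angles in a triangle = 180 degrees
Third angle = 180 - 73 - 56
Third angle = 51 degrees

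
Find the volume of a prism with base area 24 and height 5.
Volume = base area * height
Volume = 24 * 5
Volume = 120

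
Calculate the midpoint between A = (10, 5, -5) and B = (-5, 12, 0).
Midpoint = ((10-5)/2, (5+12)/2, (-5+0)/2) = (2.5, 8.5, -2.5)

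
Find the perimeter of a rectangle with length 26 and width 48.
Perimeter = 2 * (length + width)
Perimeter = 2 * (26 + 48)
Perimeter = 2 * 74
Perimeter = 148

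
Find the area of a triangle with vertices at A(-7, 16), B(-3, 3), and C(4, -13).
Using the coordinate formula: Area = (1/2)|x₁(y₂-y₃) + x₂(y₃-y₁) + x₃(y₁-y₂)|
Area = (1/2)|(-7)(3-(-13)) + (-3)((-13)-16) + 4(16-3)|
Area = (1/2)|(-7)*16 + (-3)*(-29) + 4*13|
Area = (1/2)|(-112) + 87 + 52|
Area = (1/2)*27 = 13.50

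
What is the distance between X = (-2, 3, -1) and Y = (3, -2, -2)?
d = √[(5)² + (-5)² + (-1)²] = √51 = 7.141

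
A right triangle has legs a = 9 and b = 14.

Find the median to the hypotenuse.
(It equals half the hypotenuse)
Hypotenuse c = √(9² + 14²) = √277 = 16.6433
Median to hypotenuse = c/2 = 8.322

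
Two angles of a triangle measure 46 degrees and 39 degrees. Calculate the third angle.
Sum of angles in a triangle = 180 degrees
Third angle = 180 - 46 - 39
Third angle = 95 degrees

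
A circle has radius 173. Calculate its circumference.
Circumference = 2 * pi * r
Circumference = 2 * pi * 173
Circumference = 1086.99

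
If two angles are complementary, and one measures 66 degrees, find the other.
Complementary angles sum to 90 degrees.
Other angle = 90 - 66
Other angle = 24 degrees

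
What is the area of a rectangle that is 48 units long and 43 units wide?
Area = length * width
Area = 48 * 43
Area = 2064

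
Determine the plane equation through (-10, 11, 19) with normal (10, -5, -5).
d = n·P = (10)(-10) + (-5)(11) + (-5)(19) = -250
Plane: 10x - 5y - 5z = -250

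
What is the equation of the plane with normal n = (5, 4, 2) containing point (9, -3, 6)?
d = n·P = (5)(9) + (4)(-3) + (2)(6) = 45
Plane: 5x + 4y + 2z = 45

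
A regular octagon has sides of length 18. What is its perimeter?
Perimeter = number of sides * side length
Perimeter = 8 * 18
Perimeter = 144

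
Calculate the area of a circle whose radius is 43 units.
Area = pi * r²
Area = pi * 43²
Area = pi * 1849
Area = 5808.80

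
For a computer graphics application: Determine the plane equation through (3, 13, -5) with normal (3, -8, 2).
d = n·P = (3)(3) + (-8)(13) + (2)(-5) = -105
Plane: 3x - 8y + 2z = -105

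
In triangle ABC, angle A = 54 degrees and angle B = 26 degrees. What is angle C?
Sum of angles in a triangle = 180 degrees
Third angle = 180 - 54 - 26
Third angle = 100 degrees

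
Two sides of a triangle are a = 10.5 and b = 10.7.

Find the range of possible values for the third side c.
By the triangle inequality: |a - b| < c < a + b
|10.5 - 10.7| < c < 10.5 + 10.7
0.2 < c < 21.2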